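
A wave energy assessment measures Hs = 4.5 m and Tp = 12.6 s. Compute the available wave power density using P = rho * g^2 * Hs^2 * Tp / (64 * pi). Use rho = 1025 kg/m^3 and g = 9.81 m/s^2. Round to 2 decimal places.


Apply wave power formula:
  g^2 = 9.81^2 = 96.2361
  Hs^2 = 4.5^2 = 20.25
  Numerator = rho * g^2 * Hs^2 * Tp = 1025 * 96.2361 * 20.25 * 12.6 = 25168506.94
  Denominator = 64 * pi = 201.0619
  P = 25168506.94 / 201.0619 = 125177.88 W/m

125177.88


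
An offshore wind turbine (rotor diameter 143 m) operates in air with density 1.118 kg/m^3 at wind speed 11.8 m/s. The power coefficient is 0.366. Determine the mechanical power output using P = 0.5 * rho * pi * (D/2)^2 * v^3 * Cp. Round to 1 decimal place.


Step 1 -- Compute swept area:
  A = pi * (D/2)^2 = pi * (143/2)^2 = 16060.61 m^2
Step 2 -- Apply wind power equation:
  P = 0.5 * rho * A * v^3 * Cp
  v^3 = 11.8^3 = 1643.032
  P = 0.5 * 1.118 * 16060.61 * 1643.032 * 0.366
  P = 5398845.2 W

5398845.2


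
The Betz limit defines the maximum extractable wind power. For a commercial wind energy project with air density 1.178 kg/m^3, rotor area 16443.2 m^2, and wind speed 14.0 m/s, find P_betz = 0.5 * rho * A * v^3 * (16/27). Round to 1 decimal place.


The Betz coefficient Cp_max = 16/27 = 0.5926
v^3 = 14.0^3 = 2744.0
P_betz = 0.5 * rho * A * v^3 * Cp_max
P_betz = 0.5 * 1.178 * 16443.2 * 2744.0 * 0.5926
P_betz = 15748600.3 W

15748600.3


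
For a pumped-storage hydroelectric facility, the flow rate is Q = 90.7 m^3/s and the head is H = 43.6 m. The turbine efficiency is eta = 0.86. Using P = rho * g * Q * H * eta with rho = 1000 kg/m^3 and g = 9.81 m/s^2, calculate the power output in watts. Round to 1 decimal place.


Apply the hydropower formula P = rho * g * Q * H * eta
rho * g = 1000 * 9.81 = 9810.0
P = 9810.0 * 90.7 * 43.6 * 0.86
P = 33362703.4 W

33362703.4


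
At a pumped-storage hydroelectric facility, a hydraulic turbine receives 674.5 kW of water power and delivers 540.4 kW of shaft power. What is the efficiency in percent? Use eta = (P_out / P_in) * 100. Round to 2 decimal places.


Turbine efficiency = (output power / input power) * 100
eta = (540.4 / 674.5) * 100
eta = 80.12%

80.12


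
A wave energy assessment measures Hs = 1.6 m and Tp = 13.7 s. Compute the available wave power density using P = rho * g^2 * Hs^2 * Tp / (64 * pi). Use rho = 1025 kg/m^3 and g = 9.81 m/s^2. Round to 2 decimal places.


Apply wave power formula:
  g^2 = 9.81^2 = 96.2361
  Hs^2 = 1.6^2 = 2.56
  Numerator = rho * g^2 * Hs^2 * Tp = 1025 * 96.2361 * 2.56 * 13.7 = 3459572.31
  Denominator = 64 * pi = 201.0619
  P = 3459572.31 / 201.0619 = 17206.50 W/m

17206.50


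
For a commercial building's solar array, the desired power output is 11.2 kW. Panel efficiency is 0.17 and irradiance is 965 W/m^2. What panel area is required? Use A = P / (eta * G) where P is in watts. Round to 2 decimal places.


Convert target power to watts: P = 11.2 * 1000 = 11200.0 W
Compute denominator: eta * G = 0.17 * 965 = 164.05
Required area A = P / (eta * G) = 11200.0 / 164.05
A = 68.27 m^2

68.27


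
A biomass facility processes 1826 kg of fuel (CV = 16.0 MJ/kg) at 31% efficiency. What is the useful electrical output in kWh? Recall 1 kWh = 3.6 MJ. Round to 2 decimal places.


Total energy = mass * CV = 1826 * 16.0 = 29216.0 MJ
Useful energy = total * eta = 29216.0 * 0.31 = 9056.96 MJ
Convert to kWh: 9056.96 / 3.6
Useful energy = 2515.82 kWh

2515.82


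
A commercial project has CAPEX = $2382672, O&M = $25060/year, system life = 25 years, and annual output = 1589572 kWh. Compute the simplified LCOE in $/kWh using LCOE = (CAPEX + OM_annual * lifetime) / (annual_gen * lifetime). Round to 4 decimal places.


Total cost = CAPEX + OM * lifetime = 2382672 + 25060 * 25 = 2382672 + 626500 = 3009172
Total generation = annual * lifetime = 1589572 * 25 = 39739300 kWh
LCOE = 3009172 / 39739300
LCOE = 0.0757 $/kWh

0.0757


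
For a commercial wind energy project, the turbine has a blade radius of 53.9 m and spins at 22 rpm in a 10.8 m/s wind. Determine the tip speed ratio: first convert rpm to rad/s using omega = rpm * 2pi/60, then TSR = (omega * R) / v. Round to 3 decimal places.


Convert rotational speed to rad/s:
  omega = 22 * 2 * pi / 60 = 2.3038 rad/s
Compute tip speed:
  v_tip = omega * R = 2.3038 * 53.9 = 124.177 m/s
Tip speed ratio:
  TSR = v_tip / v_wind = 124.177 / 10.8 = 11.498

11.498


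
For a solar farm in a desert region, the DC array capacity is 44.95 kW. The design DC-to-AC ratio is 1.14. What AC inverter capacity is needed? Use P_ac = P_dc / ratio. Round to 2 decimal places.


The inverter AC capacity is determined by the DC/AC ratio.
Given: P_dc = 44.95 kW, DC/AC ratio = 1.14
P_ac = P_dc / ratio = 44.95 / 1.14
P_ac = 39.43 kW

39.43


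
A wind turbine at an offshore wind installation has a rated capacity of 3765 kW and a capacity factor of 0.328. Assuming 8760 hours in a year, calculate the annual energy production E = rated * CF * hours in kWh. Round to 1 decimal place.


Annual energy = rated_kW * capacity_factor * hours_per_year
Given: P_rated = 3765 kW, CF = 0.328, hours = 8760
E = 3765 * 0.328 * 8760
E = 10817899.2 kWh

10817899.2


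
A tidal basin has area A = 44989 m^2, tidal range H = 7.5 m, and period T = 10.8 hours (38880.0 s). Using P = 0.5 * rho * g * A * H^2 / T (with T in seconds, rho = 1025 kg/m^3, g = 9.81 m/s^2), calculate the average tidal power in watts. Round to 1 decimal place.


Convert period to seconds: T = 10.8 * 3600 = 38880.0 s
H^2 = 7.5^2 = 56.25
P = 0.5 * rho * g * A * H^2 / T
P = 0.5 * 1025 * 9.81 * 44989 * 56.25 / 38880.0
P = 327239.3 W

327239.3


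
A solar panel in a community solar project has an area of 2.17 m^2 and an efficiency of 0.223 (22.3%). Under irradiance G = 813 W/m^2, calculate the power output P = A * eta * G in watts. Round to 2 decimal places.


Use the solar power formula P = A * eta * G.
Given: A = 2.17 m^2, eta = 0.223, G = 813 W/m^2
P = 2.17 * 0.223 * 813
P = 393.42 W

393.42


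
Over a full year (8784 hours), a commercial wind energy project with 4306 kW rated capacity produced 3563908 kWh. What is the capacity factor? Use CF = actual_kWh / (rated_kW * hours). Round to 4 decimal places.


Capacity factor = actual output / maximum possible output
Maximum possible = rated * hours = 4306 * 8784 = 37823904 kWh
CF = 3563908 / 37823904
CF = 0.0942

0.0942


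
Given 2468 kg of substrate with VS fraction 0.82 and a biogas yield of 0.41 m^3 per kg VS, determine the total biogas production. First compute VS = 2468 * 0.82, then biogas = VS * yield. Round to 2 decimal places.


Compute volatile solids:
  VS = mass * VS_fraction = 2468 * 0.82 = 2023.76 kg
Calculate biogas volume:
  Biogas = VS * specific_yield = 2023.76 * 0.41
  Biogas = 829.74 m^3

829.74


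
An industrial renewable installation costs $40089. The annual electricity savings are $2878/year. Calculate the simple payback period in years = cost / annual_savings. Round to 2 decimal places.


Simple payback period = initial cost / annual savings
Payback = 40089 / 2878
Payback = 13.93 years

13.93


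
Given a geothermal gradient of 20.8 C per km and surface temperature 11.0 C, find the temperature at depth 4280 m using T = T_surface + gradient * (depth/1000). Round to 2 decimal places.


Convert depth to km: 4280 / 1000 = 4.28 km
Temperature increase = gradient * depth_km = 20.8 * 4.28 = 89.02 C
Temperature at depth = T_surface + delta_T = 11.0 + 89.02
T = 100.02 C

100.02


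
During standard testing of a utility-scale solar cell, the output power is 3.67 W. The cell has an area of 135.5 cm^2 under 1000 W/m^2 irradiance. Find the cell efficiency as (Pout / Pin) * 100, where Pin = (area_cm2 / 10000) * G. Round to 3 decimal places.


First compute the input power:
  Pin = area_cm2 / 10000 * G = 135.5 / 10000 * 1000 = 13.55 W
Then compute efficiency:
  Efficiency = (Pout / Pin) * 100 = (3.67 / 13.55) * 100
  Efficiency = 27.085%

27.085


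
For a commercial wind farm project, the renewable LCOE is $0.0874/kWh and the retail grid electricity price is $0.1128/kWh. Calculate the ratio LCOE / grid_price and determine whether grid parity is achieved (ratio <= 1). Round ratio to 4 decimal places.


Compare LCOE to grid price:
  LCOE = $0.0874/kWh, Grid price = $0.1128/kWh
  Ratio = LCOE / grid_price = 0.0874 / 0.1128 = 0.7748
  Grid parity achieved (ratio <= 1)? yes

0.7748


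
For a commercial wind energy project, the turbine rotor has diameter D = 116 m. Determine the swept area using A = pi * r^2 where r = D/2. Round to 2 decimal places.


Compute the rotor radius:
  r = D / 2 = 116 / 2 = 58.0 m
Calculate swept area:
  A = pi * r^2 = pi * 58.0^2
  A = 10568.32 m^2

10568.32


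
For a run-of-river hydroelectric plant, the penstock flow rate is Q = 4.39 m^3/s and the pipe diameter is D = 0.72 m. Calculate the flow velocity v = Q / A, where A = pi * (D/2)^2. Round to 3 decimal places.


Compute pipe cross-sectional area:
  A = pi * (D/2)^2 = pi * (0.72/2)^2 = 0.4072 m^2
Calculate velocity:
  v = Q / A = 4.39 / 0.4072
  v = 10.782 m/s

10.782


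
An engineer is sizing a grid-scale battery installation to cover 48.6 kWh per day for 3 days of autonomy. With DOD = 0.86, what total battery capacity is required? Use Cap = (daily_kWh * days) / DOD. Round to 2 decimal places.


Total energy needed = daily * days = 48.6 * 3 = 145.8 kWh
Account for depth of discharge:
  Cap = total_energy / DOD = 145.8 / 0.86
  Cap = 169.53 kWh

169.53


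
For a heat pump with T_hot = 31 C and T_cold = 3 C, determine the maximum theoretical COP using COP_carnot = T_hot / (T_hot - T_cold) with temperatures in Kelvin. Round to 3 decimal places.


Convert to Kelvin:
  T_hot = 31 + 273.15 = 304.15 K
  T_cold = 3 + 273.15 = 276.15 K
Apply Carnot COP formula:
  COP = T_hot_K / (T_hot_K - T_cold_K) = 304.15 / 28.0
  COP = 10.863

10.863


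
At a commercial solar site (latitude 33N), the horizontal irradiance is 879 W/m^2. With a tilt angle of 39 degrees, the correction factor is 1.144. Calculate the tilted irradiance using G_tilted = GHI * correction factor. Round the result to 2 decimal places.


Identify the given values:
  GHI = 879 W/m^2, tilt correction factor = 1.144
Apply the formula G_tilted = GHI * factor:
  G_tilted = 879 * 1.144
  G_tilted = 1005.58 W/m^2

1005.58


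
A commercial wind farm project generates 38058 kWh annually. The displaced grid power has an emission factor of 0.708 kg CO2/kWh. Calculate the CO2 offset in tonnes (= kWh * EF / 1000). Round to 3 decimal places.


CO2 offset in kg = generation * emission_factor
CO2 offset = 38058 * 0.708 = 26945.06 kg
Convert to tonnes:
  CO2 offset = 26945.06 / 1000 = 26.945 tonnes

26.945


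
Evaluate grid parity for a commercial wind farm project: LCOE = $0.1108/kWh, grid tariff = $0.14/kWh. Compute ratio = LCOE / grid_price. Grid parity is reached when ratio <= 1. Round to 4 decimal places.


Compare LCOE to grid price:
  LCOE = $0.1108/kWh, Grid price = $0.14/kWh
  Ratio = LCOE / grid_price = 0.1108 / 0.14 = 0.7914
  Grid parity achieved (ratio <= 1)? yes

0.7914


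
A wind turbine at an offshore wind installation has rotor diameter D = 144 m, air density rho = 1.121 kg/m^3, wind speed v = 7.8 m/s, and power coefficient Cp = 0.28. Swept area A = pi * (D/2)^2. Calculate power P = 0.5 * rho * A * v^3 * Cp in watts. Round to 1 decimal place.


Step 1 -- Compute swept area:
  A = pi * (D/2)^2 = pi * (144/2)^2 = 16286.02 m^2
Step 2 -- Apply wind power equation:
  P = 0.5 * rho * A * v^3 * Cp
  v^3 = 7.8^3 = 474.552
  P = 0.5 * 1.121 * 16286.02 * 474.552 * 0.28
  P = 1212920.5 W

1212920.5


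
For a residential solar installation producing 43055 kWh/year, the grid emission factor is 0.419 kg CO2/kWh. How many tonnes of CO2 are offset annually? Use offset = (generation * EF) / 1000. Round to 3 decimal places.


CO2 offset in kg = generation * emission_factor
CO2 offset = 43055 * 0.419 = 18040.05 kg
Convert to tonnes:
  CO2 offset = 18040.05 / 1000 = 18.040 tonnes

18.040


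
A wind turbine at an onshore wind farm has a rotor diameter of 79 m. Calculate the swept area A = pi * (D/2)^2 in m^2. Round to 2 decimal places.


Compute the rotor radius:
  r = D / 2 = 79 / 2 = 39.5 m
Calculate swept area:
  A = pi * r^2 = pi * 39.5^2
  A = 4901.67 m^2

4901.67


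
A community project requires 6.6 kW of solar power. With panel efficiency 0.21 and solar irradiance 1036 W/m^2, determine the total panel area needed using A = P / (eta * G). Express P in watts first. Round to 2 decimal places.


Convert target power to watts: P = 6.6 * 1000 = 6600.0 W
Compute denominator: eta * G = 0.21 * 1036 = 217.56
Required area A = P / (eta * G) = 6600.0 / 217.56
A = 30.34 m^2

30.34


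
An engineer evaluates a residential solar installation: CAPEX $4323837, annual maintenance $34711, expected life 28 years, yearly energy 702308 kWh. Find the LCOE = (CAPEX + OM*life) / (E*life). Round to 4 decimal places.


Total cost = CAPEX + OM * lifetime = 4323837 + 34711 * 28 = 4323837 + 971908 = 5295745
Total generation = annual * lifetime = 702308 * 28 = 19664624 kWh
LCOE = 5295745 / 19664624
LCOE = 0.2693 $/kWh

0.2693


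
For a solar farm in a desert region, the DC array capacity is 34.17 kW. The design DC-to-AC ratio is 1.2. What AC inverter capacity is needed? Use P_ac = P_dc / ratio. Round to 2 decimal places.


The inverter AC capacity is determined by the DC/AC ratio.
Given: P_dc = 34.17 kW, DC/AC ratio = 1.2
P_ac = P_dc / ratio = 34.17 / 1.2
P_ac = 28.48 kW

28.48


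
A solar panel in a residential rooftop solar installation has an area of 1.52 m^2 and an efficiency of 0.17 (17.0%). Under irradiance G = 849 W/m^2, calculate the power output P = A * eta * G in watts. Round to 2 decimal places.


Use the solar power formula P = A * eta * G.
Given: A = 1.52 m^2, eta = 0.17, G = 849 W/m^2
P = 1.52 * 0.17 * 849
P = 219.38 W

219.38


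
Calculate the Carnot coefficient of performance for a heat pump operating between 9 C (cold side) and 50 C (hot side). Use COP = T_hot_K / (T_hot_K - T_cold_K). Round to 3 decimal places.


Convert to Kelvin:
  T_hot = 50 + 273.15 = 323.15 K
  T_cold = 9 + 273.15 = 282.15 K
Apply Carnot COP formula:
  COP = T_hot_K / (T_hot_K - T_cold_K) = 323.15 / 41.0
  COP = 7.882

7.882


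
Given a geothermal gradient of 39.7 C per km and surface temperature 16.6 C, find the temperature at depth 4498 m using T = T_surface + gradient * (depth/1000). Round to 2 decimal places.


Convert depth to km: 4498 / 1000 = 4.498 km
Temperature increase = gradient * depth_km = 39.7 * 4.498 = 178.57 C
Temperature at depth = T_surface + delta_T = 16.6 + 178.57
T = 195.17 C

195.17


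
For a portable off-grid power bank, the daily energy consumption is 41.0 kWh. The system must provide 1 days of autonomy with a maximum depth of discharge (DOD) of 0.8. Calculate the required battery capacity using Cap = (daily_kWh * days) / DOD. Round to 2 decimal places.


Total energy needed = daily * days = 41.0 * 1 = 41.0 kWh
Account for depth of discharge:
  Cap = total_energy / DOD = 41.0 / 0.8
  Cap = 51.25 kWh

51.25


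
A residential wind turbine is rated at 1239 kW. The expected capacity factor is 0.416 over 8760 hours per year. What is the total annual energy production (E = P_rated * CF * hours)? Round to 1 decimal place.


Annual energy = rated_kW * capacity_factor * hours_per_year
Given: P_rated = 1239 kW, CF = 0.416, hours = 8760
E = 1239 * 0.416 * 8760
E = 4515114.2 kWh

4515114.2


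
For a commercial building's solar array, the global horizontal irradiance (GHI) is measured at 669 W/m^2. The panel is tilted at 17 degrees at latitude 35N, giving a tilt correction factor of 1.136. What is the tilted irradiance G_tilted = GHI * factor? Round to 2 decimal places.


Identify the given values:
  GHI = 669 W/m^2, tilt correction factor = 1.136
Apply the formula G_tilted = GHI * factor:
  G_tilted = 669 * 1.136
  G_tilted = 759.98 W/m^2

759.98


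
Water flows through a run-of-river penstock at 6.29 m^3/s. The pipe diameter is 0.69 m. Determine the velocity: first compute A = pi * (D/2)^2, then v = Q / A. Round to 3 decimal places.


Compute pipe cross-sectional area:
  A = pi * (D/2)^2 = pi * (0.69/2)^2 = 0.3739 m^2
Calculate velocity:
  v = Q / A = 6.29 / 0.3739
  v = 16.821 m/s

16.821


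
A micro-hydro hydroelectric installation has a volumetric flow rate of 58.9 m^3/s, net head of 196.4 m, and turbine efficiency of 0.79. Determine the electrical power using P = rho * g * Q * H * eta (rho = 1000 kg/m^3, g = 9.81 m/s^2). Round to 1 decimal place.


Apply the hydropower formula P = rho * g * Q * H * eta
rho * g = 1000 * 9.81 = 9810.0
P = 9810.0 * 58.9 * 196.4 * 0.79
P = 89650533.2 W

89650533.2


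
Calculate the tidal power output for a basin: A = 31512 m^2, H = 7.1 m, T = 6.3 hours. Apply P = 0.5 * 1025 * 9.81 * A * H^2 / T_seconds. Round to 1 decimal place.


Convert period to seconds: T = 6.3 * 3600 = 22680.0 s
H^2 = 7.1^2 = 50.41
P = 0.5 * rho * g * A * H^2 / T
P = 0.5 * 1025 * 9.81 * 31512 * 50.41 / 22680.0
P = 352137.7 W

352137.7


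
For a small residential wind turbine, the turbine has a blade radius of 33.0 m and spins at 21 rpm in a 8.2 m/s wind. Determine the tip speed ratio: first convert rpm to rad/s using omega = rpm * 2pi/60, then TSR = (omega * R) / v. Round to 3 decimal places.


Convert rotational speed to rad/s:
  omega = 21 * 2 * pi / 60 = 2.1991 rad/s
Compute tip speed:
  v_tip = omega * R = 2.1991 * 33.0 = 72.571 m/s
Tip speed ratio:
  TSR = v_tip / v_wind = 72.571 / 8.2 = 8.850

8.850


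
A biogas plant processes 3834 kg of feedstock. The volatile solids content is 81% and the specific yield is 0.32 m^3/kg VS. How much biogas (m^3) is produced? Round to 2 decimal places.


Compute volatile solids:
  VS = mass * VS_fraction = 3834 * 0.81 = 3105.54 kg
Calculate biogas volume:
  Biogas = VS * specific_yield = 3105.54 * 0.32
  Biogas = 993.77 m^3

993.77


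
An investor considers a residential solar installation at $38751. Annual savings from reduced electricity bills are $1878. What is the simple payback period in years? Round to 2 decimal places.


Simple payback period = initial cost / annual savings
Payback = 38751 / 1878
Payback = 20.63 years

20.63


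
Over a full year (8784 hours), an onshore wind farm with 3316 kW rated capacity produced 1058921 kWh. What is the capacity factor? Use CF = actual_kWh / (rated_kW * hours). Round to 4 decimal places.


Capacity factor = actual output / maximum possible output
Maximum possible = rated * hours = 3316 * 8784 = 29127744 kWh
CF = 1058921 / 29127744
CF = 0.0364

0.0364


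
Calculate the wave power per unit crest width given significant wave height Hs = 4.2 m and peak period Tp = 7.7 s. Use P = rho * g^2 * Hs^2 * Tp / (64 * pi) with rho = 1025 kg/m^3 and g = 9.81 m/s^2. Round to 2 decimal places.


Apply wave power formula:
  g^2 = 9.81^2 = 96.2361
  Hs^2 = 4.2^2 = 17.64
  Numerator = rho * g^2 * Hs^2 * Tp = 1025 * 96.2361 * 17.64 * 7.7 = 13398345.92
  Denominator = 64 * pi = 201.0619
  P = 13398345.92 / 201.0619 = 66637.91 W/m

66637.91


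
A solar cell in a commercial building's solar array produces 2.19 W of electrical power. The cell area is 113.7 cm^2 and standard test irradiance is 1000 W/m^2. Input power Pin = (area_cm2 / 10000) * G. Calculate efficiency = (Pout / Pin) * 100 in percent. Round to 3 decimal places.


First compute the input power:
  Pin = area_cm2 / 10000 * G = 113.7 / 10000 * 1000 = 11.37 W
Then compute efficiency:
  Efficiency = (Pout / Pin) * 100 = (2.19 / 11.37) * 100
  Efficiency = 19.261%

19.261


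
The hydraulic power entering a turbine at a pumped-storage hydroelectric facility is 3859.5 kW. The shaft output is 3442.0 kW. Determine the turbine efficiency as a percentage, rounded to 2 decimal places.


Turbine efficiency = (output power / input power) * 100
eta = (3442.0 / 3859.5) * 100
eta = 89.18%

89.18


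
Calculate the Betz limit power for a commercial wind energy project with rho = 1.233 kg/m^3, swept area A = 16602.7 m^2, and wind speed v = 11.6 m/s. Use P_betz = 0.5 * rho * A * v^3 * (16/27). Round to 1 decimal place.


The Betz coefficient Cp_max = 16/27 = 0.5926
v^3 = 11.6^3 = 1560.896
P_betz = 0.5 * rho * A * v^3 * Cp_max
P_betz = 0.5 * 1.233 * 16602.7 * 1560.896 * 0.5926
P_betz = 9467645.5 W

9467645.5


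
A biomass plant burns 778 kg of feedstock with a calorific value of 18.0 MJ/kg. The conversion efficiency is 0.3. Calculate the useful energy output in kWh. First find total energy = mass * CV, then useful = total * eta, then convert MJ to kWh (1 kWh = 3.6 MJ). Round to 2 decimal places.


Total energy = mass * CV = 778 * 18.0 = 14004.0 MJ
Useful energy = total * eta = 14004.0 * 0.3 = 4201.2 MJ
Convert to kWh: 4201.2 / 3.6
Useful energy = 1167.00 kWh

1167.00


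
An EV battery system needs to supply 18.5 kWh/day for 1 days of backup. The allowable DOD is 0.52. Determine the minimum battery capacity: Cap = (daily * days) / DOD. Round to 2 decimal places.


Total energy needed = daily * days = 18.5 * 1 = 18.5 kWh
Account for depth of discharge:
  Cap = total_energy / DOD = 18.5 / 0.52
  Cap = 35.58 kWh

35.58


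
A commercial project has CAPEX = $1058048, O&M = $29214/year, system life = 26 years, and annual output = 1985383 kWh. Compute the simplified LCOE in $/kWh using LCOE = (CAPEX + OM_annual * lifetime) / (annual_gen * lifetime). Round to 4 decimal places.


Total cost = CAPEX + OM * lifetime = 1058048 + 29214 * 26 = 1058048 + 759564 = 1817612
Total generation = annual * lifetime = 1985383 * 26 = 51619958 kWh
LCOE = 1817612 / 51619958
LCOE = 0.0352 $/kWh

0.0352


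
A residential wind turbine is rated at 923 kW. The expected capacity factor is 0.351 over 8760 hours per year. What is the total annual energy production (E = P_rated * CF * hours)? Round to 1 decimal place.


Annual energy = rated_kW * capacity_factor * hours_per_year
Given: P_rated = 923 kW, CF = 0.351, hours = 8760
E = 923 * 0.351 * 8760
E = 2838003.5 kWh

2838003.5


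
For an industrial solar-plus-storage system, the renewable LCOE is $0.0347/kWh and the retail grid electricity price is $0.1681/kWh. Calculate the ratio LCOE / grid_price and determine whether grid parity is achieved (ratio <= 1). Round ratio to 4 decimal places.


Compare LCOE to grid price:
  LCOE = $0.0347/kWh, Grid price = $0.1681/kWh
  Ratio = LCOE / grid_price = 0.0347 / 0.1681 = 0.2064
  Grid parity achieved (ratio <= 1)? yes

0.2064


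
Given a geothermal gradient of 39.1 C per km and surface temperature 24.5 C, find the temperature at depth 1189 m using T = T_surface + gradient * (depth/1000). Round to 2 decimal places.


Convert depth to km: 1189 / 1000 = 1.189 km
Temperature increase = gradient * depth_km = 39.1 * 1.189 = 46.49 C
Temperature at depth = T_surface + delta_T = 24.5 + 46.49
T = 70.99 C

70.99


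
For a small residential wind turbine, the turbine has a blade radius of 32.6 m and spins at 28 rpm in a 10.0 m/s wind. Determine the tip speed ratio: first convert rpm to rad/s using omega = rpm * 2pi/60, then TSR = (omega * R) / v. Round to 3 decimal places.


Convert rotational speed to rad/s:
  omega = 28 * 2 * pi / 60 = 2.9322 rad/s
Compute tip speed:
  v_tip = omega * R = 2.9322 * 32.6 = 95.588 m/s
Tip speed ratio:
  TSR = v_tip / v_wind = 95.588 / 10.0 = 9.559

9.559


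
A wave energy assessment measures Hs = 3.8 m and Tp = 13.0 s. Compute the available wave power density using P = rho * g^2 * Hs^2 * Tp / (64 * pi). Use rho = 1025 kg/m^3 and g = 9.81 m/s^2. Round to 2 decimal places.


Apply wave power formula:
  g^2 = 9.81^2 = 96.2361
  Hs^2 = 3.8^2 = 14.44
  Numerator = rho * g^2 * Hs^2 * Tp = 1025 * 96.2361 * 14.44 * 13.0 = 18517076.71
  Denominator = 64 * pi = 201.0619
  P = 18517076.71 / 201.0619 = 92096.38 W/m

92096.38


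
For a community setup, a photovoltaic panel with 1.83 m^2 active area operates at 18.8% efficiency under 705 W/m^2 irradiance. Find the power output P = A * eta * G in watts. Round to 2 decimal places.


Use the solar power formula P = A * eta * G.
Given: A = 1.83 m^2, eta = 0.188, G = 705 W/m^2
P = 1.83 * 0.188 * 705
P = 242.55 W

242.55


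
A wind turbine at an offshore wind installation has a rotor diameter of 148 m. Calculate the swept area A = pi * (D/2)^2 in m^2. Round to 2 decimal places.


Compute the rotor radius:
  r = D / 2 = 148 / 2 = 74.0 m
Calculate swept area:
  A = pi * r^2 = pi * 74.0^2
  A = 17203.36 m^2

17203.36


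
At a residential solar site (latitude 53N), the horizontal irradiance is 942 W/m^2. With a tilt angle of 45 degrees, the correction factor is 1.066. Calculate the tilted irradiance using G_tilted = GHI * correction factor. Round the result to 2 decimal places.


Identify the given values:
  GHI = 942 W/m^2, tilt correction factor = 1.066
Apply the formula G_tilted = GHI * factor:
  G_tilted = 942 * 1.066
  G_tilted = 1004.17 W/m^2

1004.17


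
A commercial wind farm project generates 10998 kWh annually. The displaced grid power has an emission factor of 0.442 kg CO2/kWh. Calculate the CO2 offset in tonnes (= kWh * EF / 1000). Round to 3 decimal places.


CO2 offset in kg = generation * emission_factor
CO2 offset = 10998 * 0.442 = 4861.12 kg
Convert to tonnes:
  CO2 offset = 4861.12 / 1000 = 4.861 tonnes

4.861


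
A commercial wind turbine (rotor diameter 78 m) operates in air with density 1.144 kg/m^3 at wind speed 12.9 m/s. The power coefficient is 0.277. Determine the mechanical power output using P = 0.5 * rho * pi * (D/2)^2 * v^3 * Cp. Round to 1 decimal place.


Step 1 -- Compute swept area:
  A = pi * (D/2)^2 = pi * (78/2)^2 = 4778.36 m^2
Step 2 -- Apply wind power equation:
  P = 0.5 * rho * A * v^3 * Cp
  v^3 = 12.9^3 = 2146.689
  P = 0.5 * 1.144 * 4778.36 * 2146.689 * 0.277
  P = 1625264.4 W

1625264.4


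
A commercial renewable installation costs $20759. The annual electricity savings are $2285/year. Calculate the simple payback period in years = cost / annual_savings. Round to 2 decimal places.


Simple payback period = initial cost / annual savings
Payback = 20759 / 2285
Payback = 9.08 years

9.08


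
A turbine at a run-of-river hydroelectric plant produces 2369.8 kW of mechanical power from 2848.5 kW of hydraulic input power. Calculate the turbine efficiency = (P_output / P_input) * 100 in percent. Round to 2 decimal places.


Turbine efficiency = (output power / input power) * 100
eta = (2369.8 / 2848.5) * 100
eta = 83.19%

83.19


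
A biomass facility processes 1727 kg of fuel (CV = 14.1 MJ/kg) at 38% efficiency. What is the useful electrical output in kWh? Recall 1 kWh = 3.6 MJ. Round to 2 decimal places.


Total energy = mass * CV = 1727 * 14.1 = 24350.7 MJ
Useful energy = total * eta = 24350.7 * 0.38 = 9253.27 MJ
Convert to kWh: 9253.27 / 3.6
Useful energy = 2570.35 kWh

2570.35


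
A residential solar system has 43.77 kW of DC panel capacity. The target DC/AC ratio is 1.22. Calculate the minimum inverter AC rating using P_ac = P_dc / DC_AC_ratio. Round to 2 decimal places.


The inverter AC capacity is determined by the DC/AC ratio.
Given: P_dc = 43.77 kW, DC/AC ratio = 1.22
P_ac = P_dc / ratio = 43.77 / 1.22
P_ac = 35.88 kW

35.88


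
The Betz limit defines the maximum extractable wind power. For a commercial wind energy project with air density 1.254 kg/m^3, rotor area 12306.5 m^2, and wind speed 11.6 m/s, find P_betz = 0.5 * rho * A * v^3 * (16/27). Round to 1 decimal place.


The Betz coefficient Cp_max = 16/27 = 0.5926
v^3 = 11.6^3 = 1560.896
P_betz = 0.5 * rho * A * v^3 * Cp_max
P_betz = 0.5 * 1.254 * 12306.5 * 1560.896 * 0.5926
P_betz = 7137272.6 W

7137272.6


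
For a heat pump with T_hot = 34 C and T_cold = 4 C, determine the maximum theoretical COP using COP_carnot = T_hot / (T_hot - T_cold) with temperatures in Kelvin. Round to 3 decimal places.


Convert to Kelvin:
  T_hot = 34 + 273.15 = 307.15 K
  T_cold = 4 + 273.15 = 277.15 K
Apply Carnot COP formula:
  COP = T_hot_K / (T_hot_K - T_cold_K) = 307.15 / 30.0
  COP = 10.238

10.238


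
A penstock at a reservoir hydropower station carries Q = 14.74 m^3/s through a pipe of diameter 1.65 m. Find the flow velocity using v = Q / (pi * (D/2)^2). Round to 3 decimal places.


Compute pipe cross-sectional area:
  A = pi * (D/2)^2 = pi * (1.65/2)^2 = 2.1382 m^2
Calculate velocity:
  v = Q / A = 14.74 / 2.1382
  v = 6.893 m/s

6.893


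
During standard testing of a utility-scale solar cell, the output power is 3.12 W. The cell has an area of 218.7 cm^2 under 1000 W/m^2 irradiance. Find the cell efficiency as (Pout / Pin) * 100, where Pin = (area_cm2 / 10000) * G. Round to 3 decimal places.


First compute the input power:
  Pin = area_cm2 / 10000 * G = 218.7 / 10000 * 1000 = 21.87 W
Then compute efficiency:
  Efficiency = (Pout / Pin) * 100 = (3.12 / 21.87) * 100
  Efficiency = 14.266%

14.266


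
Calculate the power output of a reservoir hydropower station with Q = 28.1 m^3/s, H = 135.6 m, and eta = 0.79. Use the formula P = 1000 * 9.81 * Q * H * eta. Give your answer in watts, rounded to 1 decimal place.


Apply the hydropower formula P = rho * g * Q * H * eta
rho * g = 1000 * 9.81 = 9810.0
P = 9810.0 * 28.1 * 135.6 * 0.79
P = 29529909.0 W

29529909.0


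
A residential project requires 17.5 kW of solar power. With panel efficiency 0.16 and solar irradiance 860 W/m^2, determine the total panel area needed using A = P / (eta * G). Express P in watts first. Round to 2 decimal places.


Convert target power to watts: P = 17.5 * 1000 = 17500.0 W
Compute denominator: eta * G = 0.16 * 860 = 137.6
Required area A = P / (eta * G) = 17500.0 / 137.6
A = 127.18 m^2

127.18


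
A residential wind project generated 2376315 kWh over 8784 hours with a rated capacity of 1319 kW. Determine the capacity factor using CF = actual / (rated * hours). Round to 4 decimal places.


Capacity factor = actual output / maximum possible output
Maximum possible = rated * hours = 1319 * 8784 = 11586096 kWh
CF = 2376315 / 11586096
CF = 0.2051

0.2051


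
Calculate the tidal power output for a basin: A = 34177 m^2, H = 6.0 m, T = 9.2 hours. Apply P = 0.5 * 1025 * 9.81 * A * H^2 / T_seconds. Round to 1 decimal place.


Convert period to seconds: T = 9.2 * 3600 = 33120.0 s
H^2 = 6.0^2 = 36.0
P = 0.5 * rho * g * A * H^2 / T
P = 0.5 * 1025 * 9.81 * 34177 * 36.0 / 33120.0
P = 186770.8 W

186770.8


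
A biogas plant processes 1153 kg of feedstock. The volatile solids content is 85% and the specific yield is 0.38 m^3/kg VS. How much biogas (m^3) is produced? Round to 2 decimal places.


Compute volatile solids:
  VS = mass * VS_fraction = 1153 * 0.85 = 980.05 kg
Calculate biogas volume:
  Biogas = VS * specific_yield = 980.05 * 0.38
  Biogas = 372.42 m^3

372.42


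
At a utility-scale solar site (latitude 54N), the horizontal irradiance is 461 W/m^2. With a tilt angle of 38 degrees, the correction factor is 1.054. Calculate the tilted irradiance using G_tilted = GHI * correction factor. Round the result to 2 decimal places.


Identify the given values:
  GHI = 461 W/m^2, tilt correction factor = 1.054
Apply the formula G_tilted = GHI * factor:
  G_tilted = 461 * 1.054
  G_tilted = 485.89 W/m^2

485.89


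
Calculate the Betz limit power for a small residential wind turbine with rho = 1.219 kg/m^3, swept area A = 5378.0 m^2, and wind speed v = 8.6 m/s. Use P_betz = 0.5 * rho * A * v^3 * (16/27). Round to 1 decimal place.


The Betz coefficient Cp_max = 16/27 = 0.5926
v^3 = 8.6^3 = 636.056
P_betz = 0.5 * rho * A * v^3 * Cp_max
P_betz = 0.5 * 1.219 * 5378.0 * 636.056 * 0.5926
P_betz = 1235509.5 W

1235509.5


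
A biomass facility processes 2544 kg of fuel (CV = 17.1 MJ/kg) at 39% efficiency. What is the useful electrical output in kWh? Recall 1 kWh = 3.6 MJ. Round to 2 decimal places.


Total energy = mass * CV = 2544 * 17.1 = 43502.4 MJ
Useful energy = total * eta = 43502.4 * 0.39 = 16965.94 MJ
Convert to kWh: 16965.94 / 3.6
Useful energy = 4712.76 kWh

4712.76


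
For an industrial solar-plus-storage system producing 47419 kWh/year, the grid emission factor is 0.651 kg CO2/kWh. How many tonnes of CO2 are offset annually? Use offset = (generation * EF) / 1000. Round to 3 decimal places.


CO2 offset in kg = generation * emission_factor
CO2 offset = 47419 * 0.651 = 30869.77 kg
Convert to tonnes:
  CO2 offset = 30869.77 / 1000 = 30.870 tonnes

30.870


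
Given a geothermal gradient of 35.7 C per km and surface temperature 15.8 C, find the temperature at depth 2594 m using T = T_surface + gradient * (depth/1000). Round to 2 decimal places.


Convert depth to km: 2594 / 1000 = 2.594 km
Temperature increase = gradient * depth_km = 35.7 * 2.594 = 92.61 C
Temperature at depth = T_surface + delta_T = 15.8 + 92.61
T = 108.41 C

108.41


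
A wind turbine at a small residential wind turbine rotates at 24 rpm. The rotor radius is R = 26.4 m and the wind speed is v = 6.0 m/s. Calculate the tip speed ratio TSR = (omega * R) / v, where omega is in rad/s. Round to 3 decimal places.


Convert rotational speed to rad/s:
  omega = 24 * 2 * pi / 60 = 2.5133 rad/s
Compute tip speed:
  v_tip = omega * R = 2.5133 * 26.4 = 66.35 m/s
Tip speed ratio:
  TSR = v_tip / v_wind = 66.35 / 6.0 = 11.058

11.058


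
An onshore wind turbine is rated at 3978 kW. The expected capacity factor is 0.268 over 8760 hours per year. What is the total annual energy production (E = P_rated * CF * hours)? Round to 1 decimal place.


Annual energy = rated_kW * capacity_factor * hours_per_year
Given: P_rated = 3978 kW, CF = 0.268, hours = 8760
E = 3978 * 0.268 * 8760
E = 9339071.0 kWh

9339071.0


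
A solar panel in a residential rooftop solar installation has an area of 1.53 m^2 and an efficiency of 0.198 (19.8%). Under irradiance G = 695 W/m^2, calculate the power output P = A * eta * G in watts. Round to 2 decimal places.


Use the solar power formula P = A * eta * G.
Given: A = 1.53 m^2, eta = 0.198, G = 695 W/m^2
P = 1.53 * 0.198 * 695
P = 210.54 W

210.54


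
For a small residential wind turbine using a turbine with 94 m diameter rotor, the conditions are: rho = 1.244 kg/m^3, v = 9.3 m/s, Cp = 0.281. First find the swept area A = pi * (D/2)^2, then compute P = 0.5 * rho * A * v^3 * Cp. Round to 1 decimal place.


Step 1 -- Compute swept area:
  A = pi * (D/2)^2 = pi * (94/2)^2 = 6939.78 m^2
Step 2 -- Apply wind power equation:
  P = 0.5 * rho * A * v^3 * Cp
  v^3 = 9.3^3 = 804.357
  P = 0.5 * 1.244 * 6939.78 * 804.357 * 0.281
  P = 975643.5 W

975643.5


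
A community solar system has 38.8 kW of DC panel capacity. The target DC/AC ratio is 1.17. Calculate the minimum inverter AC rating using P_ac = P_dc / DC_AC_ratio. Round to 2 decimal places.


The inverter AC capacity is determined by the DC/AC ratio.
Given: P_dc = 38.8 kW, DC/AC ratio = 1.17
P_ac = P_dc / ratio = 38.8 / 1.17
P_ac = 33.16 kW

33.16


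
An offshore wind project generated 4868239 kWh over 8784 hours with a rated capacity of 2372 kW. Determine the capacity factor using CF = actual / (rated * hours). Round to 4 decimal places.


Capacity factor = actual output / maximum possible output
Maximum possible = rated * hours = 2372 * 8784 = 20835648 kWh
CF = 4868239 / 20835648
CF = 0.2336

0.2336


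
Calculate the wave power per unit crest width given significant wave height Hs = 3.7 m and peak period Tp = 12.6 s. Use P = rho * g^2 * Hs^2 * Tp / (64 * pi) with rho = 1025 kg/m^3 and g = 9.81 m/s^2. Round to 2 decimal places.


Apply wave power formula:
  g^2 = 9.81^2 = 96.2361
  Hs^2 = 3.7^2 = 13.69
  Numerator = rho * g^2 * Hs^2 * Tp = 1025 * 96.2361 * 13.69 * 12.6 = 17015153.58
  Denominator = 64 * pi = 201.0619
  P = 17015153.58 / 201.0619 = 84626.43 W/m

84626.43


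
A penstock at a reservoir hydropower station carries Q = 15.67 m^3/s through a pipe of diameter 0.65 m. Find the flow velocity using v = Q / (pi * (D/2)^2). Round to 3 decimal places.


Compute pipe cross-sectional area:
  A = pi * (D/2)^2 = pi * (0.65/2)^2 = 0.3318 m^2
Calculate velocity:
  v = Q / A = 15.67 / 0.3318
  v = 47.223 m/s

47.223


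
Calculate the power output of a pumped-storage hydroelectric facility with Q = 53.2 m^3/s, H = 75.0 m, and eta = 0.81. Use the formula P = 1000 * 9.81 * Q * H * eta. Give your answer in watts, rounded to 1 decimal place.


Apply the hydropower formula P = rho * g * Q * H * eta
rho * g = 1000 * 9.81 = 9810.0
P = 9810.0 * 53.2 * 75.0 * 0.81
P = 31704939.0 W

31704939.0


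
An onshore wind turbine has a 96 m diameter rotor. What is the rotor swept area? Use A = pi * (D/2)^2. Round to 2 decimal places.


Compute the rotor radius:
  r = D / 2 = 96 / 2 = 48.0 m
Calculate swept area:
  A = pi * r^2 = pi * 48.0^2
  A = 7238.23 m^2

7238.23


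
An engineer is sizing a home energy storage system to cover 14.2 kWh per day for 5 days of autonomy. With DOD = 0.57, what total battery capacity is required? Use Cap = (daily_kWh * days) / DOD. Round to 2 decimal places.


Total energy needed = daily * days = 14.2 * 5 = 71.0 kWh
Account for depth of discharge:
  Cap = total_energy / DOD = 71.0 / 0.57
  Cap = 124.56 kWh

124.56


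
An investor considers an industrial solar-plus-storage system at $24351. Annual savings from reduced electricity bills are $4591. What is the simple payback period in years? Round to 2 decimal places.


Simple payback period = initial cost / annual savings
Payback = 24351 / 4591
Payback = 5.30 years

5.30


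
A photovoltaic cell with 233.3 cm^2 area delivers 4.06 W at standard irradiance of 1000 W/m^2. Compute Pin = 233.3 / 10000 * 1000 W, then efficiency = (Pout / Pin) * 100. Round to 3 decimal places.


First compute the input power:
  Pin = area_cm2 / 10000 * G = 233.3 / 10000 * 1000 = 23.33 W
Then compute efficiency:
  Efficiency = (Pout / Pin) * 100 = (4.06 / 23.33) * 100
  Efficiency = 17.402%

17.402


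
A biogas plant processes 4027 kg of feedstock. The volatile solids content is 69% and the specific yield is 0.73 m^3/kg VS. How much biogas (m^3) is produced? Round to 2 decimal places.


Compute volatile solids:
  VS = mass * VS_fraction = 4027 * 0.69 = 2778.63 kg
Calculate biogas volume:
  Biogas = VS * specific_yield = 2778.63 * 0.73
  Biogas = 2028.40 m^3

2028.40


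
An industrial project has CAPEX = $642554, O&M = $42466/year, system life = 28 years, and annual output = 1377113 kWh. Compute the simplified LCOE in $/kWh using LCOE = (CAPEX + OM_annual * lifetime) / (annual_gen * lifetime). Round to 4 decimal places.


Total cost = CAPEX + OM * lifetime = 642554 + 42466 * 28 = 642554 + 1189048 = 1831602
Total generation = annual * lifetime = 1377113 * 28 = 38559164 kWh
LCOE = 1831602 / 38559164
LCOE = 0.0475 $/kWh

0.0475


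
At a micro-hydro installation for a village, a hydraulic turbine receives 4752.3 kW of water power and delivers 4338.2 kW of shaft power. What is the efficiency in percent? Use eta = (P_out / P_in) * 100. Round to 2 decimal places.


Turbine efficiency = (output power / input power) * 100
eta = (4338.2 / 4752.3) * 100
eta = 91.29%

91.29


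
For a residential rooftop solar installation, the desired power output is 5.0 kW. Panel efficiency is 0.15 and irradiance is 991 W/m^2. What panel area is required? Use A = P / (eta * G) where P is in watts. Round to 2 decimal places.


Convert target power to watts: P = 5.0 * 1000 = 5000.0 W
Compute denominator: eta * G = 0.15 * 991 = 148.65
Required area A = P / (eta * G) = 5000.0 / 148.65
A = 33.64 m^2

33.64


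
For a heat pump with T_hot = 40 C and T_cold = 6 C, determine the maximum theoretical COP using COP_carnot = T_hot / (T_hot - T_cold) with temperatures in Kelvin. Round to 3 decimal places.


Convert to Kelvin:
  T_hot = 40 + 273.15 = 313.15 K
  T_cold = 6 + 273.15 = 279.15 K
Apply Carnot COP formula:
  COP = T_hot_K / (T_hot_K - T_cold_K) = 313.15 / 34.0
  COP = 9.210

9.210


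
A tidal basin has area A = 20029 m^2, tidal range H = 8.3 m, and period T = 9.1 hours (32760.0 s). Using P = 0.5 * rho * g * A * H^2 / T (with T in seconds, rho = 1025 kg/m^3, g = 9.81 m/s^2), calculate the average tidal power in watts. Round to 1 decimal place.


Convert period to seconds: T = 9.1 * 3600 = 32760.0 s
H^2 = 8.3^2 = 68.89
P = 0.5 * rho * g * A * H^2 / T
P = 0.5 * 1025 * 9.81 * 20029 * 68.89 / 32760.0
P = 211755.4 W

211755.4
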